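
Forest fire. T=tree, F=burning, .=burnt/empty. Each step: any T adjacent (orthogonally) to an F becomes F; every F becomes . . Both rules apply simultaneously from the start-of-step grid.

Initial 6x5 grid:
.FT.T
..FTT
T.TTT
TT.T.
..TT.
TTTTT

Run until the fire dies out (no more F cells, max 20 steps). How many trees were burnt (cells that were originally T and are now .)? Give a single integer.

Answer: 15

Derivation:
Step 1: +3 fires, +2 burnt (F count now 3)
Step 2: +2 fires, +3 burnt (F count now 2)
Step 3: +3 fires, +2 burnt (F count now 3)
Step 4: +1 fires, +3 burnt (F count now 1)
Step 5: +2 fires, +1 burnt (F count now 2)
Step 6: +2 fires, +2 burnt (F count now 2)
Step 7: +1 fires, +2 burnt (F count now 1)
Step 8: +1 fires, +1 burnt (F count now 1)
Step 9: +0 fires, +1 burnt (F count now 0)
Fire out after step 9
Initially T: 18, now '.': 27
Total burnt (originally-T cells now '.'): 15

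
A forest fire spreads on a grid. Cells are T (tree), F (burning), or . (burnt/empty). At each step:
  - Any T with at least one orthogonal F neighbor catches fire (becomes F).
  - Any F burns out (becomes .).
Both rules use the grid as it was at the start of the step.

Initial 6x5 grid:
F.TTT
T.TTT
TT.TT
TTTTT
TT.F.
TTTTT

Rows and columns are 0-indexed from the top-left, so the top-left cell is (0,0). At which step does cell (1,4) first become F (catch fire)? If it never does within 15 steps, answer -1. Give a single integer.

Step 1: cell (1,4)='T' (+3 fires, +2 burnt)
Step 2: cell (1,4)='T' (+6 fires, +3 burnt)
Step 3: cell (1,4)='T' (+6 fires, +6 burnt)
Step 4: cell (1,4)='F' (+6 fires, +6 burnt)
  -> target ignites at step 4
Step 5: cell (1,4)='.' (+2 fires, +6 burnt)
Step 6: cell (1,4)='.' (+0 fires, +2 burnt)
  fire out at step 6

4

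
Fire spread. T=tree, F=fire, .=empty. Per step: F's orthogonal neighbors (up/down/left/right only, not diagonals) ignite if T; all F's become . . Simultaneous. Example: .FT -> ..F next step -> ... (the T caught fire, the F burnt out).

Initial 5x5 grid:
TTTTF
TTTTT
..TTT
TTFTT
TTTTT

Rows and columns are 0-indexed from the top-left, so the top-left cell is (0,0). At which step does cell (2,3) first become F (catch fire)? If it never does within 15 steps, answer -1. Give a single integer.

Step 1: cell (2,3)='T' (+6 fires, +2 burnt)
Step 2: cell (2,3)='F' (+9 fires, +6 burnt)
  -> target ignites at step 2
Step 3: cell (2,3)='.' (+4 fires, +9 burnt)
Step 4: cell (2,3)='.' (+2 fires, +4 burnt)
Step 5: cell (2,3)='.' (+0 fires, +2 burnt)
  fire out at step 5

2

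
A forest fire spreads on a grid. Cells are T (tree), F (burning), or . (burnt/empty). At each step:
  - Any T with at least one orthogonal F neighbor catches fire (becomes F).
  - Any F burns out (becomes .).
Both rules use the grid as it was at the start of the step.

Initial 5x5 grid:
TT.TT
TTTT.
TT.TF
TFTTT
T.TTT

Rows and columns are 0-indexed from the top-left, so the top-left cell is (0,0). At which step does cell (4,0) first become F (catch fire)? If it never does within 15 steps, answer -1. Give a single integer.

Step 1: cell (4,0)='T' (+5 fires, +2 burnt)
Step 2: cell (4,0)='F' (+7 fires, +5 burnt)
  -> target ignites at step 2
Step 3: cell (4,0)='.' (+5 fires, +7 burnt)
Step 4: cell (4,0)='.' (+2 fires, +5 burnt)
Step 5: cell (4,0)='.' (+0 fires, +2 burnt)
  fire out at step 5

2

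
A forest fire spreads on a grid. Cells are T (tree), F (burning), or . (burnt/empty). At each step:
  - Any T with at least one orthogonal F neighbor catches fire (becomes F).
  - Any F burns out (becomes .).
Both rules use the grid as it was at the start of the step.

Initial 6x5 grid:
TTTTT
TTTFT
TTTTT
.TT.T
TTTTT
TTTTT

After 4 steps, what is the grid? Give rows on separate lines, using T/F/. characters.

Step 1: 4 trees catch fire, 1 burn out
  TTTFT
  TTF.F
  TTTFT
  .TT.T
  TTTTT
  TTTTT
Step 2: 5 trees catch fire, 4 burn out
  TTF.F
  TF...
  TTF.F
  .TT.T
  TTTTT
  TTTTT
Step 3: 5 trees catch fire, 5 burn out
  TF...
  F....
  TF...
  .TF.F
  TTTTT
  TTTTT
Step 4: 5 trees catch fire, 5 burn out
  F....
  .....
  F....
  .F...
  TTFTF
  TTTTT

F....
.....
F....
.F...
TTFTF
TTTTT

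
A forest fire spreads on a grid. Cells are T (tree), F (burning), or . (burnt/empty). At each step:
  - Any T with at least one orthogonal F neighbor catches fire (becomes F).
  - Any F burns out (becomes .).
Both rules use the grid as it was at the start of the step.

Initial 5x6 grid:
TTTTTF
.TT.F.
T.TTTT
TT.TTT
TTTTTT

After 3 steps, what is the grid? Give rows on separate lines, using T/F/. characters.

Step 1: 2 trees catch fire, 2 burn out
  TTTTF.
  .TT...
  T.TTFT
  TT.TTT
  TTTTTT
Step 2: 4 trees catch fire, 2 burn out
  TTTF..
  .TT...
  T.TF.F
  TT.TFT
  TTTTTT
Step 3: 5 trees catch fire, 4 burn out
  TTF...
  .TT...
  T.F...
  TT.F.F
  TTTTFT

TTF...
.TT...
T.F...
TT.F.F
TTTTFT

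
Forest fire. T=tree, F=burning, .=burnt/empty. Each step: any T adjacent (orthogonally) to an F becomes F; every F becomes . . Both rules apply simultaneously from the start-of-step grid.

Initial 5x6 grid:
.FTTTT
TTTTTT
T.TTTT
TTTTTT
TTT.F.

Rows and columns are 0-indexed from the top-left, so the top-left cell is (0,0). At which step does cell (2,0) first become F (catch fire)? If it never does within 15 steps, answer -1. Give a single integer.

Step 1: cell (2,0)='T' (+3 fires, +2 burnt)
Step 2: cell (2,0)='T' (+6 fires, +3 burnt)
Step 3: cell (2,0)='F' (+8 fires, +6 burnt)
  -> target ignites at step 3
Step 4: cell (2,0)='.' (+5 fires, +8 burnt)
Step 5: cell (2,0)='.' (+2 fires, +5 burnt)
Step 6: cell (2,0)='.' (+0 fires, +2 burnt)
  fire out at step 6

3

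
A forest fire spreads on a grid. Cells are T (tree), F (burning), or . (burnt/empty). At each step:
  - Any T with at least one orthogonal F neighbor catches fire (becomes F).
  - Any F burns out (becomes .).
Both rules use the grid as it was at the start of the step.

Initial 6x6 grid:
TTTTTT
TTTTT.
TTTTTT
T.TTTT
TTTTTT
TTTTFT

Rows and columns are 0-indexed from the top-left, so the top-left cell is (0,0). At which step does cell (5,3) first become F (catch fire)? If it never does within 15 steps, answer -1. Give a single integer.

Step 1: cell (5,3)='F' (+3 fires, +1 burnt)
  -> target ignites at step 1
Step 2: cell (5,3)='.' (+4 fires, +3 burnt)
Step 3: cell (5,3)='.' (+5 fires, +4 burnt)
Step 4: cell (5,3)='.' (+6 fires, +5 burnt)
Step 5: cell (5,3)='.' (+4 fires, +6 burnt)
Step 6: cell (5,3)='.' (+5 fires, +4 burnt)
Step 7: cell (5,3)='.' (+3 fires, +5 burnt)
Step 8: cell (5,3)='.' (+2 fires, +3 burnt)
Step 9: cell (5,3)='.' (+1 fires, +2 burnt)
Step 10: cell (5,3)='.' (+0 fires, +1 burnt)
  fire out at step 10

1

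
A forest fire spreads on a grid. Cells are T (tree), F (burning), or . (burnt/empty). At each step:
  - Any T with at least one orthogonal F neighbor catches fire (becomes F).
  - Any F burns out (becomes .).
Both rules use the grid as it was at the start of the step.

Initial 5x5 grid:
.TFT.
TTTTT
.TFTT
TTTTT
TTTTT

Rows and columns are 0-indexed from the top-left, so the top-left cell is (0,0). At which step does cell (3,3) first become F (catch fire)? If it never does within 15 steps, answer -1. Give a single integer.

Step 1: cell (3,3)='T' (+6 fires, +2 burnt)
Step 2: cell (3,3)='F' (+6 fires, +6 burnt)
  -> target ignites at step 2
Step 3: cell (3,3)='.' (+6 fires, +6 burnt)
Step 4: cell (3,3)='.' (+2 fires, +6 burnt)
Step 5: cell (3,3)='.' (+0 fires, +2 burnt)
  fire out at step 5

2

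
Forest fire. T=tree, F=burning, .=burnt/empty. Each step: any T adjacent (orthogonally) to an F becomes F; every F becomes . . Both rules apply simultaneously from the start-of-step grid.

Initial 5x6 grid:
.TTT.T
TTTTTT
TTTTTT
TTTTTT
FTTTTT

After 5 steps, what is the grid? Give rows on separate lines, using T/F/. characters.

Step 1: 2 trees catch fire, 1 burn out
  .TTT.T
  TTTTTT
  TTTTTT
  FTTTTT
  .FTTTT
Step 2: 3 trees catch fire, 2 burn out
  .TTT.T
  TTTTTT
  FTTTTT
  .FTTTT
  ..FTTT
Step 3: 4 trees catch fire, 3 burn out
  .TTT.T
  FTTTTT
  .FTTTT
  ..FTTT
  ...FTT
Step 4: 4 trees catch fire, 4 burn out
  .TTT.T
  .FTTTT
  ..FTTT
  ...FTT
  ....FT
Step 5: 5 trees catch fire, 4 burn out
  .FTT.T
  ..FTTT
  ...FTT
  ....FT
  .....F

.FTT.T
..FTTT
...FTT
....FT
.....F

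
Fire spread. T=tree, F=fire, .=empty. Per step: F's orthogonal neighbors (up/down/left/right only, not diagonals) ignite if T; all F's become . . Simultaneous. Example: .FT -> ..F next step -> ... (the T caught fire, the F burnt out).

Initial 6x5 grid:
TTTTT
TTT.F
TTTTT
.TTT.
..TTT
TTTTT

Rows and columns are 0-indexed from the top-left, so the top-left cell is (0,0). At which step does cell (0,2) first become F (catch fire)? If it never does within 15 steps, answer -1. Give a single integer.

Step 1: cell (0,2)='T' (+2 fires, +1 burnt)
Step 2: cell (0,2)='T' (+2 fires, +2 burnt)
Step 3: cell (0,2)='F' (+3 fires, +2 burnt)
  -> target ignites at step 3
Step 4: cell (0,2)='.' (+5 fires, +3 burnt)
Step 5: cell (0,2)='.' (+7 fires, +5 burnt)
Step 6: cell (0,2)='.' (+3 fires, +7 burnt)
Step 7: cell (0,2)='.' (+1 fires, +3 burnt)
Step 8: cell (0,2)='.' (+1 fires, +1 burnt)
Step 9: cell (0,2)='.' (+0 fires, +1 burnt)
  fire out at step 9

3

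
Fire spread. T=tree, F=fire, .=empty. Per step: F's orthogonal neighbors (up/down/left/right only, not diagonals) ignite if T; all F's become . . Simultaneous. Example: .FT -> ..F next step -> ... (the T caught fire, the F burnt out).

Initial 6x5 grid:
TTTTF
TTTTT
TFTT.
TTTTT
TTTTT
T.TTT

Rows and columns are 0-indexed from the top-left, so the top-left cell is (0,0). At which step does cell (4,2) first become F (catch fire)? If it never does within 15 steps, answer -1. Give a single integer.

Step 1: cell (4,2)='T' (+6 fires, +2 burnt)
Step 2: cell (4,2)='T' (+9 fires, +6 burnt)
Step 3: cell (4,2)='F' (+4 fires, +9 burnt)
  -> target ignites at step 3
Step 4: cell (4,2)='.' (+4 fires, +4 burnt)
Step 5: cell (4,2)='.' (+2 fires, +4 burnt)
Step 6: cell (4,2)='.' (+1 fires, +2 burnt)
Step 7: cell (4,2)='.' (+0 fires, +1 burnt)
  fire out at step 7

3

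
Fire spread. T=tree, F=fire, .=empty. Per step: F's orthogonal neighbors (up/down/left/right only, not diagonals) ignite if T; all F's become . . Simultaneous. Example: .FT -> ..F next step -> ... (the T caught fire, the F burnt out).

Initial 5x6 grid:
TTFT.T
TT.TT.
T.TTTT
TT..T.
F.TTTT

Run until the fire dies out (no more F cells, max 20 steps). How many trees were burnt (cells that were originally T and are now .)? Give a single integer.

Answer: 19

Derivation:
Step 1: +3 fires, +2 burnt (F count now 3)
Step 2: +5 fires, +3 burnt (F count now 5)
Step 3: +3 fires, +5 burnt (F count now 3)
Step 4: +2 fires, +3 burnt (F count now 2)
Step 5: +2 fires, +2 burnt (F count now 2)
Step 6: +1 fires, +2 burnt (F count now 1)
Step 7: +2 fires, +1 burnt (F count now 2)
Step 8: +1 fires, +2 burnt (F count now 1)
Step 9: +0 fires, +1 burnt (F count now 0)
Fire out after step 9
Initially T: 20, now '.': 29
Total burnt (originally-T cells now '.'): 19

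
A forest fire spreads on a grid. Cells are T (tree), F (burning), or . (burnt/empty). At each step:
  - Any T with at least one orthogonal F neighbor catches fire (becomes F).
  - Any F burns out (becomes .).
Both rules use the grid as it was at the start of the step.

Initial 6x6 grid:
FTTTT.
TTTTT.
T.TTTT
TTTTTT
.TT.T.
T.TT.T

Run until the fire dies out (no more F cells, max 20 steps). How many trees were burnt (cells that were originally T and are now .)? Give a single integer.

Step 1: +2 fires, +1 burnt (F count now 2)
Step 2: +3 fires, +2 burnt (F count now 3)
Step 3: +3 fires, +3 burnt (F count now 3)
Step 4: +4 fires, +3 burnt (F count now 4)
Step 5: +4 fires, +4 burnt (F count now 4)
Step 6: +3 fires, +4 burnt (F count now 3)
Step 7: +3 fires, +3 burnt (F count now 3)
Step 8: +3 fires, +3 burnt (F count now 3)
Step 9: +0 fires, +3 burnt (F count now 0)
Fire out after step 9
Initially T: 27, now '.': 34
Total burnt (originally-T cells now '.'): 25

Answer: 25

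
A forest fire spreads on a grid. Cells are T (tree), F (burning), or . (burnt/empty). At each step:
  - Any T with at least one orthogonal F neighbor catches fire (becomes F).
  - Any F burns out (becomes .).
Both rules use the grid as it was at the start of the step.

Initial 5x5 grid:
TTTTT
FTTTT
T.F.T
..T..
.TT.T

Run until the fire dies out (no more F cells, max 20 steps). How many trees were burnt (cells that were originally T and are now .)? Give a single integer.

Step 1: +5 fires, +2 burnt (F count now 5)
Step 2: +4 fires, +5 burnt (F count now 4)
Step 3: +3 fires, +4 burnt (F count now 3)
Step 4: +2 fires, +3 burnt (F count now 2)
Step 5: +0 fires, +2 burnt (F count now 0)
Fire out after step 5
Initially T: 15, now '.': 24
Total burnt (originally-T cells now '.'): 14

Answer: 14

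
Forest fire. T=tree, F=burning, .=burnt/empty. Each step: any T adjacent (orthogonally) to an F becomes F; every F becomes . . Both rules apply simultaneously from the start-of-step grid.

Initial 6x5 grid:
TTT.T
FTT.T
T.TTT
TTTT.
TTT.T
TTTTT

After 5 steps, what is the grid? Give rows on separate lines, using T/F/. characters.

Step 1: 3 trees catch fire, 1 burn out
  FTT.T
  .FT.T
  F.TTT
  TTTT.
  TTT.T
  TTTTT
Step 2: 3 trees catch fire, 3 burn out
  .FT.T
  ..F.T
  ..TTT
  FTTT.
  TTT.T
  TTTTT
Step 3: 4 trees catch fire, 3 burn out
  ..F.T
  ....T
  ..FTT
  .FTT.
  FTT.T
  TTTTT
Step 4: 4 trees catch fire, 4 burn out
  ....T
  ....T
  ...FT
  ..FT.
  .FT.T
  FTTTT
Step 5: 4 trees catch fire, 4 burn out
  ....T
  ....T
  ....F
  ...F.
  ..F.T
  .FTTT

....T
....T
....F
...F.
..F.T
.FTTT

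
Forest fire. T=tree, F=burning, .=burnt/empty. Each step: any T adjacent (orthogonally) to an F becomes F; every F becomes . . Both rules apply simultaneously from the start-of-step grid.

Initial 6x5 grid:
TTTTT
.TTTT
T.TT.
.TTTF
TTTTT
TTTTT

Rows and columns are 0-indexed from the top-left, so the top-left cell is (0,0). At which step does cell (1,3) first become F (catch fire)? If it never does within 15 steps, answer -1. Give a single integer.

Step 1: cell (1,3)='T' (+2 fires, +1 burnt)
Step 2: cell (1,3)='T' (+4 fires, +2 burnt)
Step 3: cell (1,3)='F' (+5 fires, +4 burnt)
  -> target ignites at step 3
Step 4: cell (1,3)='.' (+5 fires, +5 burnt)
Step 5: cell (1,3)='.' (+5 fires, +5 burnt)
Step 6: cell (1,3)='.' (+2 fires, +5 burnt)
Step 7: cell (1,3)='.' (+1 fires, +2 burnt)
Step 8: cell (1,3)='.' (+0 fires, +1 burnt)
  fire out at step 8

3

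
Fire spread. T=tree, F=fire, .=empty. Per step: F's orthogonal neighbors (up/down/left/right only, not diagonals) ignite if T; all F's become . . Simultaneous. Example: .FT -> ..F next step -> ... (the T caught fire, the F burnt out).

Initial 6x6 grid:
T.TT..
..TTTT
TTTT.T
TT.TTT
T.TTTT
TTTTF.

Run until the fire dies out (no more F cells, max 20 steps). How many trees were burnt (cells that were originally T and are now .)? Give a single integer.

Answer: 25

Derivation:
Step 1: +2 fires, +1 burnt (F count now 2)
Step 2: +4 fires, +2 burnt (F count now 4)
Step 3: +4 fires, +4 burnt (F count now 4)
Step 4: +3 fires, +4 burnt (F count now 3)
Step 5: +4 fires, +3 burnt (F count now 4)
Step 6: +5 fires, +4 burnt (F count now 5)
Step 7: +3 fires, +5 burnt (F count now 3)
Step 8: +0 fires, +3 burnt (F count now 0)
Fire out after step 8
Initially T: 26, now '.': 35
Total burnt (originally-T cells now '.'): 25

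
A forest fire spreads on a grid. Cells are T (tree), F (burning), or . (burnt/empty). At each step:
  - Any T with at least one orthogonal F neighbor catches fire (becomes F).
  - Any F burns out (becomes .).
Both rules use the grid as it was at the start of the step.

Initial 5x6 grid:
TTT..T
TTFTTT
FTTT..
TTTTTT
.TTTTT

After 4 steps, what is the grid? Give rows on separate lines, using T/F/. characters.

Step 1: 7 trees catch fire, 2 burn out
  TTF..T
  FF.FTT
  .FFT..
  FTTTTT
  .TTTTT
Step 2: 6 trees catch fire, 7 burn out
  FF...T
  ....FT
  ...F..
  .FFTTT
  .TTTTT
Step 3: 4 trees catch fire, 6 burn out
  .....T
  .....F
  ......
  ...FTT
  .FFTTT
Step 4: 3 trees catch fire, 4 burn out
  .....F
  ......
  ......
  ....FT
  ...FTT

.....F
......
......
....FT
...FTT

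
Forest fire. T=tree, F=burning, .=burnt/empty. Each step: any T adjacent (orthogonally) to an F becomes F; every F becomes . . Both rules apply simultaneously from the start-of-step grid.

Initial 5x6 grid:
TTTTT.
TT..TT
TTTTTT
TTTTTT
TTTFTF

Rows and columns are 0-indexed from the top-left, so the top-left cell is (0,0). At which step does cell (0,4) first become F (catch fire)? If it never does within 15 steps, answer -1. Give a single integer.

Step 1: cell (0,4)='T' (+4 fires, +2 burnt)
Step 2: cell (0,4)='T' (+5 fires, +4 burnt)
Step 3: cell (0,4)='T' (+5 fires, +5 burnt)
Step 4: cell (0,4)='T' (+3 fires, +5 burnt)
Step 5: cell (0,4)='F' (+3 fires, +3 burnt)
  -> target ignites at step 5
Step 6: cell (0,4)='.' (+3 fires, +3 burnt)
Step 7: cell (0,4)='.' (+2 fires, +3 burnt)
Step 8: cell (0,4)='.' (+0 fires, +2 burnt)
  fire out at step 8

5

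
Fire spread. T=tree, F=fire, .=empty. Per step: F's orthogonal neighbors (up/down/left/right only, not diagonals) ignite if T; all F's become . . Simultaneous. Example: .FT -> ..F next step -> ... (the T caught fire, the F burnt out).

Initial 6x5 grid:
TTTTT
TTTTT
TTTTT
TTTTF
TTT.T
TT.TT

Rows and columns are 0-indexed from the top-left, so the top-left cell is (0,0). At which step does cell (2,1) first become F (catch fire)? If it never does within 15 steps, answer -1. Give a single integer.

Step 1: cell (2,1)='T' (+3 fires, +1 burnt)
Step 2: cell (2,1)='T' (+4 fires, +3 burnt)
Step 3: cell (2,1)='T' (+6 fires, +4 burnt)
Step 4: cell (2,1)='F' (+5 fires, +6 burnt)
  -> target ignites at step 4
Step 5: cell (2,1)='.' (+5 fires, +5 burnt)
Step 6: cell (2,1)='.' (+3 fires, +5 burnt)
Step 7: cell (2,1)='.' (+1 fires, +3 burnt)
Step 8: cell (2,1)='.' (+0 fires, +1 burnt)
  fire out at step 8

4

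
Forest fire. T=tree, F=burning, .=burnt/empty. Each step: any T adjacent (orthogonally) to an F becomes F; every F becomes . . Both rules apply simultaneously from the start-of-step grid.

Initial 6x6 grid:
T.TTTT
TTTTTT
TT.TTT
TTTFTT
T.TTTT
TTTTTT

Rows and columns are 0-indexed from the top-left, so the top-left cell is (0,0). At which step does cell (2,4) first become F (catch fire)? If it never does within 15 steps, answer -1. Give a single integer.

Step 1: cell (2,4)='T' (+4 fires, +1 burnt)
Step 2: cell (2,4)='F' (+7 fires, +4 burnt)
  -> target ignites at step 2
Step 3: cell (2,4)='.' (+9 fires, +7 burnt)
Step 4: cell (2,4)='.' (+8 fires, +9 burnt)
Step 5: cell (2,4)='.' (+3 fires, +8 burnt)
Step 6: cell (2,4)='.' (+1 fires, +3 burnt)
Step 7: cell (2,4)='.' (+0 fires, +1 burnt)
  fire out at step 7

2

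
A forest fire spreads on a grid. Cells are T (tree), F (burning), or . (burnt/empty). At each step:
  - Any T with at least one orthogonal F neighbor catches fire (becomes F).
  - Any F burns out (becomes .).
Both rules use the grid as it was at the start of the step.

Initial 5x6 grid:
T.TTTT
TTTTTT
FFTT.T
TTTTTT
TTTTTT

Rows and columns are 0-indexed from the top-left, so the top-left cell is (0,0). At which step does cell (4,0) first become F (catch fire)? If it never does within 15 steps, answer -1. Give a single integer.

Step 1: cell (4,0)='T' (+5 fires, +2 burnt)
Step 2: cell (4,0)='F' (+6 fires, +5 burnt)
  -> target ignites at step 2
Step 3: cell (4,0)='.' (+4 fires, +6 burnt)
Step 4: cell (4,0)='.' (+4 fires, +4 burnt)
Step 5: cell (4,0)='.' (+4 fires, +4 burnt)
Step 6: cell (4,0)='.' (+3 fires, +4 burnt)
Step 7: cell (4,0)='.' (+0 fires, +3 burnt)
  fire out at step 7

2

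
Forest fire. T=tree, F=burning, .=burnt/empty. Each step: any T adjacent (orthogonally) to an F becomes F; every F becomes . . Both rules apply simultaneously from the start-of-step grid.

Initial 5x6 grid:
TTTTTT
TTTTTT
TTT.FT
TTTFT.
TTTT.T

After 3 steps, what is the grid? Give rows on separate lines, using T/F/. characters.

Step 1: 5 trees catch fire, 2 burn out
  TTTTTT
  TTTTFT
  TTT..F
  TTF.F.
  TTTF.T
Step 2: 6 trees catch fire, 5 burn out
  TTTTFT
  TTTF.F
  TTF...
  TF....
  TTF..T
Step 3: 6 trees catch fire, 6 burn out
  TTTF.F
  TTF...
  TF....
  F.....
  TF...T

TTTF.F
TTF...
TF....
F.....
TF...T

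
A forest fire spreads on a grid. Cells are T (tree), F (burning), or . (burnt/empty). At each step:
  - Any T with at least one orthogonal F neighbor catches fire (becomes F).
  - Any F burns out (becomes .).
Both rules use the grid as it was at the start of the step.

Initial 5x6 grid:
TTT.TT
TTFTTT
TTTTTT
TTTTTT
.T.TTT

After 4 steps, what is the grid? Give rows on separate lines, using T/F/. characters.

Step 1: 4 trees catch fire, 1 burn out
  TTF.TT
  TF.FTT
  TTFTTT
  TTTTTT
  .T.TTT
Step 2: 6 trees catch fire, 4 burn out
  TF..TT
  F...FT
  TF.FTT
  TTFTTT
  .T.TTT
Step 3: 7 trees catch fire, 6 burn out
  F...FT
  .....F
  F...FT
  TF.FTT
  .T.TTT
Step 4: 6 trees catch fire, 7 burn out
  .....F
  ......
  .....F
  F...FT
  .F.FTT

.....F
......
.....F
F...FT
.F.FTT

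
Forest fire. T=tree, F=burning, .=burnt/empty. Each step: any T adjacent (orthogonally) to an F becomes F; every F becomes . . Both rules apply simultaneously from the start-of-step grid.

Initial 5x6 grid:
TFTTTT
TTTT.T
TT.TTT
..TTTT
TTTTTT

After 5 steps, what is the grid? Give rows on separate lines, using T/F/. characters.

Step 1: 3 trees catch fire, 1 burn out
  F.FTTT
  TFTT.T
  TT.TTT
  ..TTTT
  TTTTTT
Step 2: 4 trees catch fire, 3 burn out
  ...FTT
  F.FT.T
  TF.TTT
  ..TTTT
  TTTTTT
Step 3: 3 trees catch fire, 4 burn out
  ....FT
  ...F.T
  F..TTT
  ..TTTT
  TTTTTT
Step 4: 2 trees catch fire, 3 burn out
  .....F
  .....T
  ...FTT
  ..TTTT
  TTTTTT
Step 5: 3 trees catch fire, 2 burn out
  ......
  .....F
  ....FT
  ..TFTT
  TTTTTT

......
.....F
....FT
..TFTT
TTTTTT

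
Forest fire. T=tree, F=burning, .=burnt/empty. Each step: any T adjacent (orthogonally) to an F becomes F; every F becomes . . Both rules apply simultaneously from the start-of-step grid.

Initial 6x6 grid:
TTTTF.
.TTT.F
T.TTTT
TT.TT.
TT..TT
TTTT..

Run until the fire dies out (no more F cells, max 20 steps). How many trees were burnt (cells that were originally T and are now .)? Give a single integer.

Step 1: +2 fires, +2 burnt (F count now 2)
Step 2: +3 fires, +2 burnt (F count now 3)
Step 3: +4 fires, +3 burnt (F count now 4)
Step 4: +5 fires, +4 burnt (F count now 5)
Step 5: +1 fires, +5 burnt (F count now 1)
Step 6: +0 fires, +1 burnt (F count now 0)
Fire out after step 6
Initially T: 24, now '.': 27
Total burnt (originally-T cells now '.'): 15

Answer: 15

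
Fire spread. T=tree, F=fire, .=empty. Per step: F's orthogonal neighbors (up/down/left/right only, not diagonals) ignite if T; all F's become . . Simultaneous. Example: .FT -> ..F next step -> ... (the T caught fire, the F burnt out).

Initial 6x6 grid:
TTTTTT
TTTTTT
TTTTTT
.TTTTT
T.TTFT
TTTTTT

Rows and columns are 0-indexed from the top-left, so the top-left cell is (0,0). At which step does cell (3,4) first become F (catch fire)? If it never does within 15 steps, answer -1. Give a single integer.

Step 1: cell (3,4)='F' (+4 fires, +1 burnt)
  -> target ignites at step 1
Step 2: cell (3,4)='.' (+6 fires, +4 burnt)
Step 3: cell (3,4)='.' (+5 fires, +6 burnt)
Step 4: cell (3,4)='.' (+6 fires, +5 burnt)
Step 5: cell (3,4)='.' (+5 fires, +6 burnt)
Step 6: cell (3,4)='.' (+4 fires, +5 burnt)
Step 7: cell (3,4)='.' (+2 fires, +4 burnt)
Step 8: cell (3,4)='.' (+1 fires, +2 burnt)
Step 9: cell (3,4)='.' (+0 fires, +1 burnt)
  fire out at step 9

1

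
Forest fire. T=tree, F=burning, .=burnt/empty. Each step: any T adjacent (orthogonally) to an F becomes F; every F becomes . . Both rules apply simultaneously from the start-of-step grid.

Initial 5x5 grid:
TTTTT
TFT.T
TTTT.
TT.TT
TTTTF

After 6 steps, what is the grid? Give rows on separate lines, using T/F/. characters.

Step 1: 6 trees catch fire, 2 burn out
  TFTTT
  F.F.T
  TFTT.
  TT.TF
  TTTF.
Step 2: 7 trees catch fire, 6 burn out
  F.FTT
  ....T
  F.FT.
  TF.F.
  TTF..
Step 3: 4 trees catch fire, 7 burn out
  ...FT
  ....T
  ...F.
  F....
  TF...
Step 4: 2 trees catch fire, 4 burn out
  ....F
  ....T
  .....
  .....
  F....
Step 5: 1 trees catch fire, 2 burn out
  .....
  ....F
  .....
  .....
  .....
Step 6: 0 trees catch fire, 1 burn out
  .....
  .....
  .....
  .....
  .....

.....
.....
.....
.....
.....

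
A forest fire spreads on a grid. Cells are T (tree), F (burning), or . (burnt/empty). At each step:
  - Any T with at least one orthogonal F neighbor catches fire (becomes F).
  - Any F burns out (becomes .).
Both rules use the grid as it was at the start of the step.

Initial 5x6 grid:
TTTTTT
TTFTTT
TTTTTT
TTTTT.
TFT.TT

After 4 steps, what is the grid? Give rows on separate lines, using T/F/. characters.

Step 1: 7 trees catch fire, 2 burn out
  TTFTTT
  TF.FTT
  TTFTTT
  TFTTT.
  F.F.TT
Step 2: 8 trees catch fire, 7 burn out
  TF.FTT
  F...FT
  TF.FTT
  F.FTT.
  ....TT
Step 3: 6 trees catch fire, 8 burn out
  F...FT
  .....F
  F...FT
  ...FT.
  ....TT
Step 4: 3 trees catch fire, 6 burn out
  .....F
  ......
  .....F
  ....F.
  ....TT

.....F
......
.....F
....F.
....TT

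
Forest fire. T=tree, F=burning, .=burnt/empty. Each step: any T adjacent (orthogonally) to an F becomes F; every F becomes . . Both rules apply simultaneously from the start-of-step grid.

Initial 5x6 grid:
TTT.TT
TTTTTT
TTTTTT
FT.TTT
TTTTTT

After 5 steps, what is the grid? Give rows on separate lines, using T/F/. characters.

Step 1: 3 trees catch fire, 1 burn out
  TTT.TT
  TTTTTT
  FTTTTT
  .F.TTT
  FTTTTT
Step 2: 3 trees catch fire, 3 burn out
  TTT.TT
  FTTTTT
  .FTTTT
  ...TTT
  .FTTTT
Step 3: 4 trees catch fire, 3 burn out
  FTT.TT
  .FTTTT
  ..FTTT
  ...TTT
  ..FTTT
Step 4: 4 trees catch fire, 4 burn out
  .FT.TT
  ..FTTT
  ...FTT
  ...TTT
  ...FTT
Step 5: 5 trees catch fire, 4 burn out
  ..F.TT
  ...FTT
  ....FT
  ...FTT
  ....FT

..F.TT
...FTT
....FT
...FTT
....FT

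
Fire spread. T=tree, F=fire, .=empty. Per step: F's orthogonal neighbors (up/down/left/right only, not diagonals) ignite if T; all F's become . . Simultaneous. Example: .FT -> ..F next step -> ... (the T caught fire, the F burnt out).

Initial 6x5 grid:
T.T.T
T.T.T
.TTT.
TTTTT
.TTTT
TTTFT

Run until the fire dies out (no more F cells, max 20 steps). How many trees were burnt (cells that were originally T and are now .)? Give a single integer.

Step 1: +3 fires, +1 burnt (F count now 3)
Step 2: +4 fires, +3 burnt (F count now 4)
Step 3: +5 fires, +4 burnt (F count now 5)
Step 4: +2 fires, +5 burnt (F count now 2)
Step 5: +3 fires, +2 burnt (F count now 3)
Step 6: +1 fires, +3 burnt (F count now 1)
Step 7: +0 fires, +1 burnt (F count now 0)
Fire out after step 7
Initially T: 22, now '.': 26
Total burnt (originally-T cells now '.'): 18

Answer: 18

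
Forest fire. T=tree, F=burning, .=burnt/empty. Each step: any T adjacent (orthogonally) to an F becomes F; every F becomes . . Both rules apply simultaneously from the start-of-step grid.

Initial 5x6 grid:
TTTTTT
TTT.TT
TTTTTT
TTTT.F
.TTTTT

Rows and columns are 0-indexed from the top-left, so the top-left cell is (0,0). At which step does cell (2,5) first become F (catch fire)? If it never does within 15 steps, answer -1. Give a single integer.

Step 1: cell (2,5)='F' (+2 fires, +1 burnt)
  -> target ignites at step 1
Step 2: cell (2,5)='.' (+3 fires, +2 burnt)
Step 3: cell (2,5)='.' (+4 fires, +3 burnt)
Step 4: cell (2,5)='.' (+4 fires, +4 burnt)
Step 5: cell (2,5)='.' (+5 fires, +4 burnt)
Step 6: cell (2,5)='.' (+4 fires, +5 burnt)
Step 7: cell (2,5)='.' (+3 fires, +4 burnt)
Step 8: cell (2,5)='.' (+1 fires, +3 burnt)
Step 9: cell (2,5)='.' (+0 fires, +1 burnt)
  fire out at step 9

1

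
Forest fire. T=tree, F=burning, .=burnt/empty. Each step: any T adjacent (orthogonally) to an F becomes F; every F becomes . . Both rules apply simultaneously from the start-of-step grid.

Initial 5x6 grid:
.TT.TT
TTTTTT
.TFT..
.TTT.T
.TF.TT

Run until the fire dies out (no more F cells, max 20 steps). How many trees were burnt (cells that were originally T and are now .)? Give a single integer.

Step 1: +5 fires, +2 burnt (F count now 5)
Step 2: +5 fires, +5 burnt (F count now 5)
Step 3: +3 fires, +5 burnt (F count now 3)
Step 4: +2 fires, +3 burnt (F count now 2)
Step 5: +1 fires, +2 burnt (F count now 1)
Step 6: +0 fires, +1 burnt (F count now 0)
Fire out after step 6
Initially T: 19, now '.': 27
Total burnt (originally-T cells now '.'): 16

Answer: 16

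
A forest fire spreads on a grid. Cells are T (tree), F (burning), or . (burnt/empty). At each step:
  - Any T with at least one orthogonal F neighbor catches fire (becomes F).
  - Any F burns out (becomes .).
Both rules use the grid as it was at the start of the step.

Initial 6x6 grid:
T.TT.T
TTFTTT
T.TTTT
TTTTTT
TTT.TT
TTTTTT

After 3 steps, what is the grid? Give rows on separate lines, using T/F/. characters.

Step 1: 4 trees catch fire, 1 burn out
  T.FT.T
  TF.FTT
  T.FTTT
  TTTTTT
  TTT.TT
  TTTTTT
Step 2: 5 trees catch fire, 4 burn out
  T..F.T
  F...FT
  T..FTT
  TTFTTT
  TTT.TT
  TTTTTT
Step 3: 7 trees catch fire, 5 burn out
  F....T
  .....F
  F...FT
  TF.FTT
  TTF.TT
  TTTTTT

F....T
.....F
F...FT
TF.FTT
TTF.TT
TTTTTT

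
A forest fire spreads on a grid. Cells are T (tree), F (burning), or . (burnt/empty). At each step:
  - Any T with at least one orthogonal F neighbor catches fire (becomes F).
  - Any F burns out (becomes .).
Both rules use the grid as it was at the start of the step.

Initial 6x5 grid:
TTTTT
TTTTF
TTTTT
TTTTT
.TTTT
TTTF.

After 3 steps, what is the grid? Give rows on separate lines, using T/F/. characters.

Step 1: 5 trees catch fire, 2 burn out
  TTTTF
  TTTF.
  TTTTF
  TTTTT
  .TTFT
  TTF..
Step 2: 8 trees catch fire, 5 burn out
  TTTF.
  TTF..
  TTTF.
  TTTFF
  .TF.F
  TF...
Step 3: 6 trees catch fire, 8 burn out
  TTF..
  TF...
  TTF..
  TTF..
  .F...
  F....

TTF..
TF...
TTF..
TTF..
.F...
F....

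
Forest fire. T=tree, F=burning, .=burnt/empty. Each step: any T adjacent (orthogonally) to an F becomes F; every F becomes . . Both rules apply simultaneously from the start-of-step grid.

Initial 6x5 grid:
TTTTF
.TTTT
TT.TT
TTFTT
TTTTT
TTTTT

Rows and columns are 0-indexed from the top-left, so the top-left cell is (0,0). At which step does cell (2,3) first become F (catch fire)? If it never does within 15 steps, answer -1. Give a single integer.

Step 1: cell (2,3)='T' (+5 fires, +2 burnt)
Step 2: cell (2,3)='F' (+10 fires, +5 burnt)
  -> target ignites at step 2
Step 3: cell (2,3)='.' (+8 fires, +10 burnt)
Step 4: cell (2,3)='.' (+3 fires, +8 burnt)
Step 5: cell (2,3)='.' (+0 fires, +3 burnt)
  fire out at step 5

2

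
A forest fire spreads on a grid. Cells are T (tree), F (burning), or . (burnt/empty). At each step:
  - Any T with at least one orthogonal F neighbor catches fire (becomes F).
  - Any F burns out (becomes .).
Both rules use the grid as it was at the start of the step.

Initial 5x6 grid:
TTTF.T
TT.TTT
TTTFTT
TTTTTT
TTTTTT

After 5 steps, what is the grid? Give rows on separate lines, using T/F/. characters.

Step 1: 5 trees catch fire, 2 burn out
  TTF..T
  TT.FTT
  TTF.FT
  TTTFTT
  TTTTTT
Step 2: 7 trees catch fire, 5 burn out
  TF...T
  TT..FT
  TF...F
  TTF.FT
  TTTFTT
Step 3: 8 trees catch fire, 7 burn out
  F....T
  TF...F
  F.....
  TF...F
  TTF.FT
Step 4: 5 trees catch fire, 8 burn out
  .....F
  F.....
  ......
  F.....
  TF...F
Step 5: 1 trees catch fire, 5 burn out
  ......
  ......
  ......
  ......
  F.....

......
......
......
......
F.....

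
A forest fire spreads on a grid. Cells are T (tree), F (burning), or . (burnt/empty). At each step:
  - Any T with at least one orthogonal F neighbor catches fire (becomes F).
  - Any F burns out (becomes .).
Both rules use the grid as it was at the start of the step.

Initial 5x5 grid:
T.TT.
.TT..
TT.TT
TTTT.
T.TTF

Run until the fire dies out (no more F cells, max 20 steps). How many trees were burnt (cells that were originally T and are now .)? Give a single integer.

Step 1: +1 fires, +1 burnt (F count now 1)
Step 2: +2 fires, +1 burnt (F count now 2)
Step 3: +2 fires, +2 burnt (F count now 2)
Step 4: +2 fires, +2 burnt (F count now 2)
Step 5: +2 fires, +2 burnt (F count now 2)
Step 6: +3 fires, +2 burnt (F count now 3)
Step 7: +1 fires, +3 burnt (F count now 1)
Step 8: +1 fires, +1 burnt (F count now 1)
Step 9: +1 fires, +1 burnt (F count now 1)
Step 10: +0 fires, +1 burnt (F count now 0)
Fire out after step 10
Initially T: 16, now '.': 24
Total burnt (originally-T cells now '.'): 15

Answer: 15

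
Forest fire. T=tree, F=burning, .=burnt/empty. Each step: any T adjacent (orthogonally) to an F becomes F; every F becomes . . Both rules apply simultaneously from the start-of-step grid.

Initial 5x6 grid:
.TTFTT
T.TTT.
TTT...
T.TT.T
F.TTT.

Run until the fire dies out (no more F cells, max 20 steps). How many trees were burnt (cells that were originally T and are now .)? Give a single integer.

Step 1: +4 fires, +2 burnt (F count now 4)
Step 2: +5 fires, +4 burnt (F count now 5)
Step 3: +3 fires, +5 burnt (F count now 3)
Step 4: +1 fires, +3 burnt (F count now 1)
Step 5: +2 fires, +1 burnt (F count now 2)
Step 6: +1 fires, +2 burnt (F count now 1)
Step 7: +1 fires, +1 burnt (F count now 1)
Step 8: +0 fires, +1 burnt (F count now 0)
Fire out after step 8
Initially T: 18, now '.': 29
Total burnt (originally-T cells now '.'): 17

Answer: 17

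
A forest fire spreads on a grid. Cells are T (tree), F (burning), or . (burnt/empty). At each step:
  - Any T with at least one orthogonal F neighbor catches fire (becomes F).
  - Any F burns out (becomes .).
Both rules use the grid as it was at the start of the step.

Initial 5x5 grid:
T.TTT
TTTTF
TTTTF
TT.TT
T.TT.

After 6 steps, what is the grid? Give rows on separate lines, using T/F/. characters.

Step 1: 4 trees catch fire, 2 burn out
  T.TTF
  TTTF.
  TTTF.
  TT.TF
  T.TT.
Step 2: 4 trees catch fire, 4 burn out
  T.TF.
  TTF..
  TTF..
  TT.F.
  T.TT.
Step 3: 4 trees catch fire, 4 burn out
  T.F..
  TF...
  TF...
  TT...
  T.TF.
Step 4: 4 trees catch fire, 4 burn out
  T....
  F....
  F....
  TF...
  T.F..
Step 5: 2 trees catch fire, 4 burn out
  F....
  .....
  .....
  F....
  T....
Step 6: 1 trees catch fire, 2 burn out
  .....
  .....
  .....
  .....
  F....

.....
.....
.....
.....
F....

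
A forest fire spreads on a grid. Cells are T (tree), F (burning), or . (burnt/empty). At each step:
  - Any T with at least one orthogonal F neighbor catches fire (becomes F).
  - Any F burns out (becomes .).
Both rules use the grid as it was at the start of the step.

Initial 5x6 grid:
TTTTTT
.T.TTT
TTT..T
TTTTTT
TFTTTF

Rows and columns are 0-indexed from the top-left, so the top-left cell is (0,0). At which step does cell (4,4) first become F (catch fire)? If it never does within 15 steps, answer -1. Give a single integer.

Step 1: cell (4,4)='F' (+5 fires, +2 burnt)
  -> target ignites at step 1
Step 2: cell (4,4)='.' (+6 fires, +5 burnt)
Step 3: cell (4,4)='.' (+5 fires, +6 burnt)
Step 4: cell (4,4)='.' (+3 fires, +5 burnt)
Step 5: cell (4,4)='.' (+4 fires, +3 burnt)
Step 6: cell (4,4)='.' (+1 fires, +4 burnt)
Step 7: cell (4,4)='.' (+0 fires, +1 burnt)
  fire out at step 7

1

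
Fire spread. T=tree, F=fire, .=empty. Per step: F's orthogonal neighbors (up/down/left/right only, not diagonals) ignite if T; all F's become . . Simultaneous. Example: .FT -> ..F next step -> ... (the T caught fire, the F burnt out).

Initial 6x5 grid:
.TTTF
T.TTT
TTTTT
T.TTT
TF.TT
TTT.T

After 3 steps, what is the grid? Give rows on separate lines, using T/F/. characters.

Step 1: 4 trees catch fire, 2 burn out
  .TTF.
  T.TTF
  TTTTT
  T.TTT
  F..TT
  TFT.T
Step 2: 6 trees catch fire, 4 burn out
  .TF..
  T.TF.
  TTTTF
  F.TTT
  ...TT
  F.F.T
Step 3: 5 trees catch fire, 6 burn out
  .F...
  T.F..
  FTTF.
  ..TTF
  ...TT
  ....T

.F...
T.F..
FTTF.
..TTF
...TT
....T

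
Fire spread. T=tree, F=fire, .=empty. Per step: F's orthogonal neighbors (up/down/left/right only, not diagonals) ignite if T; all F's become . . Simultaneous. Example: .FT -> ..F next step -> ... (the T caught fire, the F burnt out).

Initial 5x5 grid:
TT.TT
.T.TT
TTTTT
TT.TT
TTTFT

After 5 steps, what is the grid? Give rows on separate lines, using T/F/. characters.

Step 1: 3 trees catch fire, 1 burn out
  TT.TT
  .T.TT
  TTTTT
  TT.FT
  TTF.F
Step 2: 3 trees catch fire, 3 burn out
  TT.TT
  .T.TT
  TTTFT
  TT..F
  TF...
Step 3: 5 trees catch fire, 3 burn out
  TT.TT
  .T.FT
  TTF.F
  TF...
  F....
Step 4: 4 trees catch fire, 5 burn out
  TT.FT
  .T..F
  TF...
  F....
  .....
Step 5: 3 trees catch fire, 4 burn out
  TT..F
  .F...
  F....
  .....
  .....

TT..F
.F...
F....
.....
.....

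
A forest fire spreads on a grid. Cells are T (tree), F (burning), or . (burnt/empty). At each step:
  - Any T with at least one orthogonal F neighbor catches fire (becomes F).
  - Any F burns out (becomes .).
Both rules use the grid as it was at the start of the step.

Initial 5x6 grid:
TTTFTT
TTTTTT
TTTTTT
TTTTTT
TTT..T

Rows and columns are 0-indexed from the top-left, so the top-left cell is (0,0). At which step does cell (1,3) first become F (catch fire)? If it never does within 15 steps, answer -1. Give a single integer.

Step 1: cell (1,3)='F' (+3 fires, +1 burnt)
  -> target ignites at step 1
Step 2: cell (1,3)='.' (+5 fires, +3 burnt)
Step 3: cell (1,3)='.' (+6 fires, +5 burnt)
Step 4: cell (1,3)='.' (+5 fires, +6 burnt)
Step 5: cell (1,3)='.' (+4 fires, +5 burnt)
Step 6: cell (1,3)='.' (+3 fires, +4 burnt)
Step 7: cell (1,3)='.' (+1 fires, +3 burnt)
Step 8: cell (1,3)='.' (+0 fires, +1 burnt)
  fire out at step 8

1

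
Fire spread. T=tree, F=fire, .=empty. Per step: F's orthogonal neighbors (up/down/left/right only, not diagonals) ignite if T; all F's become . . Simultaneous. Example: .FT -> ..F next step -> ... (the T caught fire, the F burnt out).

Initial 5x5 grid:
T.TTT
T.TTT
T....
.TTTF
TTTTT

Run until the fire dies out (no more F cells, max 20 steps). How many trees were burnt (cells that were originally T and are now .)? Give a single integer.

Step 1: +2 fires, +1 burnt (F count now 2)
Step 2: +2 fires, +2 burnt (F count now 2)
Step 3: +2 fires, +2 burnt (F count now 2)
Step 4: +1 fires, +2 burnt (F count now 1)
Step 5: +1 fires, +1 burnt (F count now 1)
Step 6: +0 fires, +1 burnt (F count now 0)
Fire out after step 6
Initially T: 17, now '.': 16
Total burnt (originally-T cells now '.'): 8

Answer: 8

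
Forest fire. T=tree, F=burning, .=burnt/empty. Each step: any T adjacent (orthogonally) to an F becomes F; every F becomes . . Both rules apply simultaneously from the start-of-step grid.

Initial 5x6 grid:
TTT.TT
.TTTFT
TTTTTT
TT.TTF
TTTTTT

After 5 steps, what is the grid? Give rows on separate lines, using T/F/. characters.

Step 1: 7 trees catch fire, 2 burn out
  TTT.FT
  .TTF.F
  TTTTFF
  TT.TF.
  TTTTTF
Step 2: 5 trees catch fire, 7 burn out
  TTT..F
  .TF...
  TTTF..
  TT.F..
  TTTTF.
Step 3: 4 trees catch fire, 5 burn out
  TTF...
  .F....
  TTF...
  TT....
  TTTF..
Step 4: 3 trees catch fire, 4 burn out
  TF....
  ......
  TF....
  TT....
  TTF...
Step 5: 4 trees catch fire, 3 burn out
  F.....
  ......
  F.....
  TF....
  TF....

F.....
......
F.....
TF....
TF....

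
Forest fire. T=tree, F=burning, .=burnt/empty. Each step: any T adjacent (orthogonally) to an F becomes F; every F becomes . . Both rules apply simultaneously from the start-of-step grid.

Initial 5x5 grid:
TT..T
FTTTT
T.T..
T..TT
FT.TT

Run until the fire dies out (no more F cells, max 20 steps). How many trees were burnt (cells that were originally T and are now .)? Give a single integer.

Answer: 11

Derivation:
Step 1: +5 fires, +2 burnt (F count now 5)
Step 2: +2 fires, +5 burnt (F count now 2)
Step 3: +2 fires, +2 burnt (F count now 2)
Step 4: +1 fires, +2 burnt (F count now 1)
Step 5: +1 fires, +1 burnt (F count now 1)
Step 6: +0 fires, +1 burnt (F count now 0)
Fire out after step 6
Initially T: 15, now '.': 21
Total burnt (originally-T cells now '.'): 11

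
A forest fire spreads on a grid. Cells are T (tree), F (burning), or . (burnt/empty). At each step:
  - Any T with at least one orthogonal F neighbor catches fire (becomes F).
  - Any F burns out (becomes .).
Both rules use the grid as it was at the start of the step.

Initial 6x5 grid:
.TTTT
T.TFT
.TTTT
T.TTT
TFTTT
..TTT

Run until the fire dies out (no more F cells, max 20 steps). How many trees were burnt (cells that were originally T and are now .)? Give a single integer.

Step 1: +6 fires, +2 burnt (F count now 6)
Step 2: +9 fires, +6 burnt (F count now 9)
Step 3: +5 fires, +9 burnt (F count now 5)
Step 4: +1 fires, +5 burnt (F count now 1)
Step 5: +0 fires, +1 burnt (F count now 0)
Fire out after step 5
Initially T: 22, now '.': 29
Total burnt (originally-T cells now '.'): 21

Answer: 21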